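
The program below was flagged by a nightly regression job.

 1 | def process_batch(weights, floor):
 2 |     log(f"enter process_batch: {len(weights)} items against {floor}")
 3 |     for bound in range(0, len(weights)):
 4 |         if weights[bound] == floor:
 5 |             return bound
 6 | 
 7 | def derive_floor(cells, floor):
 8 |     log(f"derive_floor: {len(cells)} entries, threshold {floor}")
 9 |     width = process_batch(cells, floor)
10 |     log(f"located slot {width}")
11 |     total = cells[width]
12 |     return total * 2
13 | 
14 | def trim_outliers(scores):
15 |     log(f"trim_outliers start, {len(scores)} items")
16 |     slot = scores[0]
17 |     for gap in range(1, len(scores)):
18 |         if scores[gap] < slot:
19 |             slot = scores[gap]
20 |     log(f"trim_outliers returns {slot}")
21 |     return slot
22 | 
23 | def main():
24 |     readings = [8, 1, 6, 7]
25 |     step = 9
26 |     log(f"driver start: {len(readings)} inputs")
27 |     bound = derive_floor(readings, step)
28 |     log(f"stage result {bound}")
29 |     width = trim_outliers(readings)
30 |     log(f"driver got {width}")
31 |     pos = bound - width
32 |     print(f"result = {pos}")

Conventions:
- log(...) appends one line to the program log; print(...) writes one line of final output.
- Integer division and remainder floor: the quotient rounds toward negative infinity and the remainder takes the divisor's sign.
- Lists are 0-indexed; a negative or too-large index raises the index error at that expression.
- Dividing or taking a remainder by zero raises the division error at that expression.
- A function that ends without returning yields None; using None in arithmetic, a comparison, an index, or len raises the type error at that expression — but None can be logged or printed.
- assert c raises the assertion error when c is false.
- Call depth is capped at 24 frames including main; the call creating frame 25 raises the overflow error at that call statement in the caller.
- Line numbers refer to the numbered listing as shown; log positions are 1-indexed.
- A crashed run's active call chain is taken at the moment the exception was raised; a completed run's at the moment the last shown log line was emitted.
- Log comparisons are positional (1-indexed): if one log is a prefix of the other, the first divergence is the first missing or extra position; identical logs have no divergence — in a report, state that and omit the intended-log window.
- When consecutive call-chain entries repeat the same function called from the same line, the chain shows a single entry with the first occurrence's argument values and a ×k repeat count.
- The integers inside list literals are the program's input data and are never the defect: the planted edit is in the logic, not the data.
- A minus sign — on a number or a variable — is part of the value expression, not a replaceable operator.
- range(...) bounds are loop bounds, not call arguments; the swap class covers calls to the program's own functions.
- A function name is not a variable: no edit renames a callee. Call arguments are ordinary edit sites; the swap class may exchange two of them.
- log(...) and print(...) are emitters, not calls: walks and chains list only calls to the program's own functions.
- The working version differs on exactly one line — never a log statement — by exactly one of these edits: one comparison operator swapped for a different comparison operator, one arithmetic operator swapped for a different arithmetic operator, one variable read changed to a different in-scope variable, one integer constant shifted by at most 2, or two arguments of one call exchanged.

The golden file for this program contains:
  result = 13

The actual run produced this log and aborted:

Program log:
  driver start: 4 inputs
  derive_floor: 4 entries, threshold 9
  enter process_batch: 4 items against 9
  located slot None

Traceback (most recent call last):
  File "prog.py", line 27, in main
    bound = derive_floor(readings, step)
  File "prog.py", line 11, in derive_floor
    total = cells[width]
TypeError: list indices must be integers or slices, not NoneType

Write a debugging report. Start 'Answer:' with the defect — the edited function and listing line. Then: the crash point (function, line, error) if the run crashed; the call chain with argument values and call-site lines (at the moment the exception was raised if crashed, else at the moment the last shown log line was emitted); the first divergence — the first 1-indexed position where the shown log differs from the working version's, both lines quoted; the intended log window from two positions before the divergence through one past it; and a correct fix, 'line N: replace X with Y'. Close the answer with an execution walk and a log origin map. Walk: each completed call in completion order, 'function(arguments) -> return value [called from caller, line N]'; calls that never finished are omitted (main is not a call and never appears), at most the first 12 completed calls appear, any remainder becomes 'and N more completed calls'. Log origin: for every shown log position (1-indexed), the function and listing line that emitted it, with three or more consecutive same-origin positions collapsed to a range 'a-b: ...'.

Answer: the defect is in main at line 25.
Key fact: The earliest visible damage is log position 2 — 'derive_floor: 4 entries, threshold 9' rather than the intended 'derive_floor: 4 entries, threshold 7'.
Crash: derive_floor, line 11, TypeError.
Call chain: main -> derive_floor([8, 1, 6, 7], 9) (called at line 27).
First divergence: position 2; shown 'derive_floor: 4 entries, threshold 9' vs intended 'derive_floor: 4 entries, threshold 7'.
Intended log window:
  1: driver start: 4 inputs
  2: derive_floor: 4 entries, threshold 7
  3: enter process_batch: 4 items against 7
Execution walk:
  process_batch([8, 1, 6, 7], 9) -> None  [called from derive_floor, line 9]
Log origin:
  1: from main, line 26
  2: from derive_floor, line 8
  3: from process_batch, line 2
  4: from derive_floor, line 10
A correct fix: line 25: replace `9` with `7`.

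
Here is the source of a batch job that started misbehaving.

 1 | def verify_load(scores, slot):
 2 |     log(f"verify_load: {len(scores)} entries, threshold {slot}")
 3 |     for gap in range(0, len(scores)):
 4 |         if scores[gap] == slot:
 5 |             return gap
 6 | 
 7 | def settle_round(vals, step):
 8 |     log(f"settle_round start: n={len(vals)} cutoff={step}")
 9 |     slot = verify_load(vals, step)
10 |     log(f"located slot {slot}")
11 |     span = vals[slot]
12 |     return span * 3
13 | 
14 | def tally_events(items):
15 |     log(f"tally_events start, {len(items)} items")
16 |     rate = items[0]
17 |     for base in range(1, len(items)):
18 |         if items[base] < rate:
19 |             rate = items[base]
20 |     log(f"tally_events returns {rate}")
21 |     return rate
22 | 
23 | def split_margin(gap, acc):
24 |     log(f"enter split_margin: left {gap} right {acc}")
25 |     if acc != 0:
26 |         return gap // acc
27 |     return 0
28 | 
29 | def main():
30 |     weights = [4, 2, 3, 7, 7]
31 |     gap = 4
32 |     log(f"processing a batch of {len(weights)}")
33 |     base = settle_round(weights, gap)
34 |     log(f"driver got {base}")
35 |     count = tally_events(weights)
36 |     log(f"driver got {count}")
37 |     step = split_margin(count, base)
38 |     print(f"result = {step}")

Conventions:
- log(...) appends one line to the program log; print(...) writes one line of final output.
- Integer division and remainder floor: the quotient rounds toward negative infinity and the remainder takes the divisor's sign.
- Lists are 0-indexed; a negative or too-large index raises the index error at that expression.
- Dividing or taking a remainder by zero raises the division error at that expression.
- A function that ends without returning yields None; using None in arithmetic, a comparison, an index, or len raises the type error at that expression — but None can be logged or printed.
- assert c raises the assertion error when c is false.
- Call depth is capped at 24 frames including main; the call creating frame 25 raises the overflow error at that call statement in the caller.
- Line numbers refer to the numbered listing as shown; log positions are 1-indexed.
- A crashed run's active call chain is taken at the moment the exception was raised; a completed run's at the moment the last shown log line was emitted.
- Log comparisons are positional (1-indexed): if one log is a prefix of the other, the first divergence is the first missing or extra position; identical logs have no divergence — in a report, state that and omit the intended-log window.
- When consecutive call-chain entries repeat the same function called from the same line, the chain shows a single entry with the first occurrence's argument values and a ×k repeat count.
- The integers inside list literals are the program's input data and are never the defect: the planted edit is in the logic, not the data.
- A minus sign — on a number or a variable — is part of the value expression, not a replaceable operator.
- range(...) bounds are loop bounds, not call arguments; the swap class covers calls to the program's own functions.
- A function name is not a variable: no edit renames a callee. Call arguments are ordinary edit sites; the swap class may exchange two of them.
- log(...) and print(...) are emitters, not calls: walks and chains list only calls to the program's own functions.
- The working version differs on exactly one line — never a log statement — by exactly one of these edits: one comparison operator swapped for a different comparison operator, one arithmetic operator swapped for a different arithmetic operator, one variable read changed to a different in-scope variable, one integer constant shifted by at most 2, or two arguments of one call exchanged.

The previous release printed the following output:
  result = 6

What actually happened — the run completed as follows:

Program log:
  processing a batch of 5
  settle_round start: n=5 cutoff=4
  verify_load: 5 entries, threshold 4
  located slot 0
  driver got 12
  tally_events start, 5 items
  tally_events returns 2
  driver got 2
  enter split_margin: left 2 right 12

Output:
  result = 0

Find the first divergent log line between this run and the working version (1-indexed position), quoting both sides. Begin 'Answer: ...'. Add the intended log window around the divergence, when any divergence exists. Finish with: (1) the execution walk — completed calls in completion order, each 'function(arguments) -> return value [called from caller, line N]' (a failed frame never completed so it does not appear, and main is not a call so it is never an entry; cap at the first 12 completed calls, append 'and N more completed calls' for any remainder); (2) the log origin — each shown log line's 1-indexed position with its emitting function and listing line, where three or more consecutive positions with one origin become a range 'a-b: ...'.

Answer: position 9 — shown 'enter split_margin: left 2 right 12', intended 'enter split_margin: left 12 right 2'.
Intended log window:
  7: tally_events returns 2
  8: driver got 2
  9: enter split_margin: left 12 right 2
Execution walk:
  verify_load([4, 2, 3, 7, 7], 4) -> 0  [called from settle_round, line 9]
  settle_round([4, 2, 3, 7, 7], 4) -> 12  [called from main, line 33]
  tally_events([4, 2, 3, 7, 7]) -> 2  [called from main, line 35]
  split_margin(2, 12) -> 0  [called from main, line 37]
Origin of each log line:
  1 — main, line 32
  2 — settle_round, line 8
  3 — verify_load, line 2
  4 — settle_round, line 10
  5 — main, line 34
  6 — tally_events, line 15
  7 — tally_events, line 20
  8 — main, line 36
  9 — split_margin, line 24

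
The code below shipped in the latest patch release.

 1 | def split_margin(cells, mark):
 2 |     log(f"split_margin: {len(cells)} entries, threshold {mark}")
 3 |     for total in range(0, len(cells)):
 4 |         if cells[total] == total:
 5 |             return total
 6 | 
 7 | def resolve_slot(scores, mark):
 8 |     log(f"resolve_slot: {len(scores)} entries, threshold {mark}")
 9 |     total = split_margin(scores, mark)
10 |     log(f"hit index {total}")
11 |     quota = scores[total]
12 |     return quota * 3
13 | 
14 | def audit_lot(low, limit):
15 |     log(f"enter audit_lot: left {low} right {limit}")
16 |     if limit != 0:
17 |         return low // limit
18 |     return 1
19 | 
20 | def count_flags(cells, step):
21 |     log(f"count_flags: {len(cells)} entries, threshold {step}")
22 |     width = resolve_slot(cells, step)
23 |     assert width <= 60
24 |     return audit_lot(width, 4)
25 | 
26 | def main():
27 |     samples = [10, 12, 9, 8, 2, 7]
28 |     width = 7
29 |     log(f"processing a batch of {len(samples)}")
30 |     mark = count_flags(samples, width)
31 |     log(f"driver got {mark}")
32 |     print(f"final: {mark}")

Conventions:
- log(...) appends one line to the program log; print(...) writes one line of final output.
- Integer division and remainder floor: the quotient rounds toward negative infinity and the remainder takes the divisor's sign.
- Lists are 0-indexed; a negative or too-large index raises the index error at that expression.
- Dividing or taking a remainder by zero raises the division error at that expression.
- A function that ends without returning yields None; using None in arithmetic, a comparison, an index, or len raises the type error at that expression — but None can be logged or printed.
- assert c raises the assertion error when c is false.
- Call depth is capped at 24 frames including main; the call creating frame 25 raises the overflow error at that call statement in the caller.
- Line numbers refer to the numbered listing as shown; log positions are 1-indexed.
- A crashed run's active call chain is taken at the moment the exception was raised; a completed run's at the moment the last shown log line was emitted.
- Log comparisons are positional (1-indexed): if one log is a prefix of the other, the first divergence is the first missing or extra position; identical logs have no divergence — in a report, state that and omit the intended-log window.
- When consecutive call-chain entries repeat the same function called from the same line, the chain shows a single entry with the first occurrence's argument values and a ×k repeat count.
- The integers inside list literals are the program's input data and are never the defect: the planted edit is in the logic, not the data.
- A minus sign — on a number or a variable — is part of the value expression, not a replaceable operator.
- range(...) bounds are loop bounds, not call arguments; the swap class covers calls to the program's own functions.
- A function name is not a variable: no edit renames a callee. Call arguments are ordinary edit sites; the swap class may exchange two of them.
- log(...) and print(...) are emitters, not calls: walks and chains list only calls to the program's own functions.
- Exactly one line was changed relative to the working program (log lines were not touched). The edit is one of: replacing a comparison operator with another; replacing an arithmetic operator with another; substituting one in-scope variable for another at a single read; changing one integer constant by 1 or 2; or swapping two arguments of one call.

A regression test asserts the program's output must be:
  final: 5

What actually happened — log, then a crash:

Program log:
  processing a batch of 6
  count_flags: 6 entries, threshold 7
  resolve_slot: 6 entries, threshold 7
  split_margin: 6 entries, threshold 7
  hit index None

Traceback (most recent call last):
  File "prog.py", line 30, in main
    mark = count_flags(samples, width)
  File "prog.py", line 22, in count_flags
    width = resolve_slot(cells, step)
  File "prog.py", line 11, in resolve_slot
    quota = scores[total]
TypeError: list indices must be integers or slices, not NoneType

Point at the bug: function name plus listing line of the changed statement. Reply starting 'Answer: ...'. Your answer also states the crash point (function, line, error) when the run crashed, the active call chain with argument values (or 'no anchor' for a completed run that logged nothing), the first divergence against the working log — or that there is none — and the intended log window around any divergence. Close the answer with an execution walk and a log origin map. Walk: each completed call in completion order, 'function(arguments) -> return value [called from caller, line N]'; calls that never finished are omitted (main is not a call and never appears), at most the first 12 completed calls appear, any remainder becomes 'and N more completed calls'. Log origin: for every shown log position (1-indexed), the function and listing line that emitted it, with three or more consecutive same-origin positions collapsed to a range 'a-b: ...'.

Answer: the defect is in split_margin at line 4.
Key observation: Everything matches until log position 5, which reads 'hit index None' in place of 'hit index 5'.
Crash: resolve_slot, line 11, TypeError.
Call chain: main -> count_flags([10, 12, 9, 8, 2, 7], 7) (called at line 30) -> resolve_slot([10, 12, 9, 8, 2, 7], 7) (called at line 22).
First divergence: at position 5 the run shows 'hit index None' where the working version logs 'hit index 5'.
Intended log window:
  3: resolve_slot: 6 entries, threshold 7
  4: split_margin: 6 entries, threshold 7
  5: hit index 5
  6: enter audit_lot: left 21 right 4
Execution walk:
  split_margin([10, 12, 9, 8, 2, 7], 7) -> None  [called from resolve_slot, line 9]
Log line origins:
  1: logged in main at line 29
  2: logged in count_flags at line 21
  3: logged in resolve_slot at line 8
  4: logged in split_margin at line 2
  5: logged in resolve_slot at line 10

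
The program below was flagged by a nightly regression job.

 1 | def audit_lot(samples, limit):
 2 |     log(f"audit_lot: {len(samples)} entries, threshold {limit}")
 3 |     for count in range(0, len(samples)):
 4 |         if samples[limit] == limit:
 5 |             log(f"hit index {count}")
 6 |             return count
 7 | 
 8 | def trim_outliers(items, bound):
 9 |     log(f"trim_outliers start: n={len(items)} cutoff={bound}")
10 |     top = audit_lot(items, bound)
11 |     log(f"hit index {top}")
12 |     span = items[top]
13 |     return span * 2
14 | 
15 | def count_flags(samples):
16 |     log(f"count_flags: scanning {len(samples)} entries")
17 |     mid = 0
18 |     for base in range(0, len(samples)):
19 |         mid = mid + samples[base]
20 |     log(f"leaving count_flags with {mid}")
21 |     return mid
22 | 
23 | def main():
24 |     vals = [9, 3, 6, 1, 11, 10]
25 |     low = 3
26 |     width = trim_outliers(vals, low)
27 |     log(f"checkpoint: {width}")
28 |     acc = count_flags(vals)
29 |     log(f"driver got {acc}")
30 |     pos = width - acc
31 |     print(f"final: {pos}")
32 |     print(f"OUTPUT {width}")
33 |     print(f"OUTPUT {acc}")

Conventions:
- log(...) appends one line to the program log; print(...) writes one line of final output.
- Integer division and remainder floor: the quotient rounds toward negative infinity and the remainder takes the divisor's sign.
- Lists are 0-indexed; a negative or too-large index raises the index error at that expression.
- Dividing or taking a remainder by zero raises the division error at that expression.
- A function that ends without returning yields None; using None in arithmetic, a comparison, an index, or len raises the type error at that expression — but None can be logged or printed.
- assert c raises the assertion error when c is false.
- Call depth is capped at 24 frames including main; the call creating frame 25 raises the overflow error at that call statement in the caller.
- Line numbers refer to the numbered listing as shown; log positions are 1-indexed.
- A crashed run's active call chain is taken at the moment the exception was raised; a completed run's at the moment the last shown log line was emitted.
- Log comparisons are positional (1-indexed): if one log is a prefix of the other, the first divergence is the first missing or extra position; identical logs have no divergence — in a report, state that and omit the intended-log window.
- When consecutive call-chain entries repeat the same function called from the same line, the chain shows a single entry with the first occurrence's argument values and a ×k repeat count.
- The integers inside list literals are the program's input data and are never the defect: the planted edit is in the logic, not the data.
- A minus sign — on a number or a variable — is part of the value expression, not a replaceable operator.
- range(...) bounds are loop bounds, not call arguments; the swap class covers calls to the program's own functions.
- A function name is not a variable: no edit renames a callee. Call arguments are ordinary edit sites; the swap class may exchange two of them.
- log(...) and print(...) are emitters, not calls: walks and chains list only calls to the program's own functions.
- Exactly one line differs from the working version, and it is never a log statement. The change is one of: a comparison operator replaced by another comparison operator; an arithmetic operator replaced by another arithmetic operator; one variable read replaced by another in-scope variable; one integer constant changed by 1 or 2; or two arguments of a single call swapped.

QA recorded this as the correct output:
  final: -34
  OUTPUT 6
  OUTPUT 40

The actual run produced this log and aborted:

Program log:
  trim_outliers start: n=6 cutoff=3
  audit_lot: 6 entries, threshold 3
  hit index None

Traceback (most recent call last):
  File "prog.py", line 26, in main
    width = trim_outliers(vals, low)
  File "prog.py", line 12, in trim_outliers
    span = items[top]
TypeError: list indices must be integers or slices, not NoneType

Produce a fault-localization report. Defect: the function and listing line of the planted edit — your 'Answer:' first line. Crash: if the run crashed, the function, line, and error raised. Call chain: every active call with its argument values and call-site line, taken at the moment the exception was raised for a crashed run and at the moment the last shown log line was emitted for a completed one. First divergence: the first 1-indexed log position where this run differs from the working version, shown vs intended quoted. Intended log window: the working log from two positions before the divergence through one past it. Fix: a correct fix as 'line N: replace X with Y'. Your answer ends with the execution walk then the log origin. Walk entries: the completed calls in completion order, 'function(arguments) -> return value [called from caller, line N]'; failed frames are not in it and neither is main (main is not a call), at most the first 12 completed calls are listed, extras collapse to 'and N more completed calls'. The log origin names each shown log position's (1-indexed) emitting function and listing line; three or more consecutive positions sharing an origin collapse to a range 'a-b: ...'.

Answer: the defect is in audit_lot at line 4.
The tell: The earliest visible damage is log position 3 — 'hit index None' rather than the intended 'hit index 1'.
Crash: trim_outliers, line 12, TypeError.
Call chain: main -> trim_outliers([9, 3, 6, 1, 11, 10], 3) (called at line 26).
First divergence: position 3 — shown 'hit index None', intended 'hit index 1'.
Intended log window:
  1: trim_outliers start: n=6 cutoff=3
  2: audit_lot: 6 entries, threshold 3
  3: hit index 1
  4: hit index 1
Execution walk:
  audit_lot([9, 3, 6, 1, 11, 10], 3) -> None  [called from trim_outliers, line 10]
Origin of each log line:
  1: logged in trim_outliers at line 9
  2: logged in audit_lot at line 2
  3: logged in trim_outliers at line 11
A correct fix: line 4: replace `samples[limit]` with `samples[count]`.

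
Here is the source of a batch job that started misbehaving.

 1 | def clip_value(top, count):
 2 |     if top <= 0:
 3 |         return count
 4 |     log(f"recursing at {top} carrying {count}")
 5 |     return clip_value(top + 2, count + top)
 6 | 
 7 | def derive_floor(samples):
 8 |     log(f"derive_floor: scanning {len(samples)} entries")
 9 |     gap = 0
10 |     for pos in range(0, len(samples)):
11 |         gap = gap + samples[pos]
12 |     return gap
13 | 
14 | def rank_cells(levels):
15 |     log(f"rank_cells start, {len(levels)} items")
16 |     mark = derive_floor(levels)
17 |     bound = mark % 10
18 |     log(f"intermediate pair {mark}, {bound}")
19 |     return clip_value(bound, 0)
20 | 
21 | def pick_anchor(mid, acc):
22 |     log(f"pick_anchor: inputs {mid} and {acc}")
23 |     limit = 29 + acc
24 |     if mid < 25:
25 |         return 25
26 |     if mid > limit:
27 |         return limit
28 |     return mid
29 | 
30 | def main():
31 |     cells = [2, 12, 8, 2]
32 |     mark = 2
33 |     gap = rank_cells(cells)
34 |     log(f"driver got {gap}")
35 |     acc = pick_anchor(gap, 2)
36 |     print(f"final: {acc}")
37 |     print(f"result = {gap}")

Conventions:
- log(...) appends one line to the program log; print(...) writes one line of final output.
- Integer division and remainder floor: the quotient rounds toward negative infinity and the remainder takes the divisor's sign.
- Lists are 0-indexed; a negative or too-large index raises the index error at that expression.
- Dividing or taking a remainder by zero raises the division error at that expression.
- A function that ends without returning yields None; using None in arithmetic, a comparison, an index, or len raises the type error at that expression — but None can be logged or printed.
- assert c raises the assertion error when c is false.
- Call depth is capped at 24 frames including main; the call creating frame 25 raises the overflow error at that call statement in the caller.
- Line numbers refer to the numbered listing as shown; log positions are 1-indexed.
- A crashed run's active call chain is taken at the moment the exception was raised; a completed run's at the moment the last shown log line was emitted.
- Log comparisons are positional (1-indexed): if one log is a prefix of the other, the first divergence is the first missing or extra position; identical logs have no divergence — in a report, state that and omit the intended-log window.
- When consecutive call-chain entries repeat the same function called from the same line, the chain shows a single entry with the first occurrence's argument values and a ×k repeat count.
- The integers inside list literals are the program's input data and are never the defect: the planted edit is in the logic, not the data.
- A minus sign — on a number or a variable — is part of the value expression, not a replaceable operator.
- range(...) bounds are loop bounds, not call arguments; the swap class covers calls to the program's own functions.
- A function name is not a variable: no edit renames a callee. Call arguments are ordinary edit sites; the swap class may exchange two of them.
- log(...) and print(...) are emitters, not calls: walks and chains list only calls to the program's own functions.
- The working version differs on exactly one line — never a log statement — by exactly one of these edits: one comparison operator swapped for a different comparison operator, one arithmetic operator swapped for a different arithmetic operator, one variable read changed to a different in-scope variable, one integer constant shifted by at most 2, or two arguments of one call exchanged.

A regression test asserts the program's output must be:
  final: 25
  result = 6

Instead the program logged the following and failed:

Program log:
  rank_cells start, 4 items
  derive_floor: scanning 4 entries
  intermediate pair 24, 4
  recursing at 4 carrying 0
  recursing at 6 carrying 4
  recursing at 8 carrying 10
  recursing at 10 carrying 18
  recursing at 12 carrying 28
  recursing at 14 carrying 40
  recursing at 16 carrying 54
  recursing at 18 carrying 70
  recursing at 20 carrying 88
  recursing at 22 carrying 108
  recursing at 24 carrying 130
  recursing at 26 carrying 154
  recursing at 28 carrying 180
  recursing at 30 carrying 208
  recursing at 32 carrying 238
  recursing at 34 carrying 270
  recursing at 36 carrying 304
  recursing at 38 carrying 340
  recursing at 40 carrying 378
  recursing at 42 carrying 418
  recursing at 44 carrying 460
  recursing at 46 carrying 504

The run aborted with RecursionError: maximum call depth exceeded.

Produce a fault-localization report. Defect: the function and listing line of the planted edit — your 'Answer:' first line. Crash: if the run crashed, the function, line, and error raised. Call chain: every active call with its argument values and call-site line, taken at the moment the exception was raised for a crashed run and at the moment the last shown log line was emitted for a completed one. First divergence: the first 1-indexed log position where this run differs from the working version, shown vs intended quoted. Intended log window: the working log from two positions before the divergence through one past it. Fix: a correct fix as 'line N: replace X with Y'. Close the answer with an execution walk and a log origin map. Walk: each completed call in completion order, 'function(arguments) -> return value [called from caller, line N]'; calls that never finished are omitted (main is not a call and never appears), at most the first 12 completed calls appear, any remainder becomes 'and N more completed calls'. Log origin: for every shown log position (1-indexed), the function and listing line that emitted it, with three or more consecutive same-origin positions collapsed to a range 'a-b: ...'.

Answer: the defect is in clip_value at line 5.
Core observation: The earliest visible damage is log position 5 — 'recursing at 6 carrying 4' rather than the intended 'recursing at 2 carrying 4'.
Crash: clip_value, line 5, RecursionError.
Call chain: main -> rank_cells([2, 12, 8, 2]) (called at line 33) -> clip_value(4, 0) (called at line 19) -> clip_value(6, 4) (called at line 5) ×21.
First divergence: position 5; shown 'recursing at 6 carrying 4' vs intended 'recursing at 2 carrying 4'.
Intended log window:
  3: intermediate pair 24, 4
  4: recursing at 4 carrying 0
  5: recursing at 2 carrying 4
  6: driver got 6
Execution walk:
  derive_floor([2, 12, 8, 2]) -> 24  [called from rank_cells, line 16]
Log line origins:
  1: from rank_cells, line 15
  2: from derive_floor, line 8
  3: from rank_cells, line 18
  4-25: from clip_value, line 4
A correct fix: line 5: replace `top + 2` with `top - 2`.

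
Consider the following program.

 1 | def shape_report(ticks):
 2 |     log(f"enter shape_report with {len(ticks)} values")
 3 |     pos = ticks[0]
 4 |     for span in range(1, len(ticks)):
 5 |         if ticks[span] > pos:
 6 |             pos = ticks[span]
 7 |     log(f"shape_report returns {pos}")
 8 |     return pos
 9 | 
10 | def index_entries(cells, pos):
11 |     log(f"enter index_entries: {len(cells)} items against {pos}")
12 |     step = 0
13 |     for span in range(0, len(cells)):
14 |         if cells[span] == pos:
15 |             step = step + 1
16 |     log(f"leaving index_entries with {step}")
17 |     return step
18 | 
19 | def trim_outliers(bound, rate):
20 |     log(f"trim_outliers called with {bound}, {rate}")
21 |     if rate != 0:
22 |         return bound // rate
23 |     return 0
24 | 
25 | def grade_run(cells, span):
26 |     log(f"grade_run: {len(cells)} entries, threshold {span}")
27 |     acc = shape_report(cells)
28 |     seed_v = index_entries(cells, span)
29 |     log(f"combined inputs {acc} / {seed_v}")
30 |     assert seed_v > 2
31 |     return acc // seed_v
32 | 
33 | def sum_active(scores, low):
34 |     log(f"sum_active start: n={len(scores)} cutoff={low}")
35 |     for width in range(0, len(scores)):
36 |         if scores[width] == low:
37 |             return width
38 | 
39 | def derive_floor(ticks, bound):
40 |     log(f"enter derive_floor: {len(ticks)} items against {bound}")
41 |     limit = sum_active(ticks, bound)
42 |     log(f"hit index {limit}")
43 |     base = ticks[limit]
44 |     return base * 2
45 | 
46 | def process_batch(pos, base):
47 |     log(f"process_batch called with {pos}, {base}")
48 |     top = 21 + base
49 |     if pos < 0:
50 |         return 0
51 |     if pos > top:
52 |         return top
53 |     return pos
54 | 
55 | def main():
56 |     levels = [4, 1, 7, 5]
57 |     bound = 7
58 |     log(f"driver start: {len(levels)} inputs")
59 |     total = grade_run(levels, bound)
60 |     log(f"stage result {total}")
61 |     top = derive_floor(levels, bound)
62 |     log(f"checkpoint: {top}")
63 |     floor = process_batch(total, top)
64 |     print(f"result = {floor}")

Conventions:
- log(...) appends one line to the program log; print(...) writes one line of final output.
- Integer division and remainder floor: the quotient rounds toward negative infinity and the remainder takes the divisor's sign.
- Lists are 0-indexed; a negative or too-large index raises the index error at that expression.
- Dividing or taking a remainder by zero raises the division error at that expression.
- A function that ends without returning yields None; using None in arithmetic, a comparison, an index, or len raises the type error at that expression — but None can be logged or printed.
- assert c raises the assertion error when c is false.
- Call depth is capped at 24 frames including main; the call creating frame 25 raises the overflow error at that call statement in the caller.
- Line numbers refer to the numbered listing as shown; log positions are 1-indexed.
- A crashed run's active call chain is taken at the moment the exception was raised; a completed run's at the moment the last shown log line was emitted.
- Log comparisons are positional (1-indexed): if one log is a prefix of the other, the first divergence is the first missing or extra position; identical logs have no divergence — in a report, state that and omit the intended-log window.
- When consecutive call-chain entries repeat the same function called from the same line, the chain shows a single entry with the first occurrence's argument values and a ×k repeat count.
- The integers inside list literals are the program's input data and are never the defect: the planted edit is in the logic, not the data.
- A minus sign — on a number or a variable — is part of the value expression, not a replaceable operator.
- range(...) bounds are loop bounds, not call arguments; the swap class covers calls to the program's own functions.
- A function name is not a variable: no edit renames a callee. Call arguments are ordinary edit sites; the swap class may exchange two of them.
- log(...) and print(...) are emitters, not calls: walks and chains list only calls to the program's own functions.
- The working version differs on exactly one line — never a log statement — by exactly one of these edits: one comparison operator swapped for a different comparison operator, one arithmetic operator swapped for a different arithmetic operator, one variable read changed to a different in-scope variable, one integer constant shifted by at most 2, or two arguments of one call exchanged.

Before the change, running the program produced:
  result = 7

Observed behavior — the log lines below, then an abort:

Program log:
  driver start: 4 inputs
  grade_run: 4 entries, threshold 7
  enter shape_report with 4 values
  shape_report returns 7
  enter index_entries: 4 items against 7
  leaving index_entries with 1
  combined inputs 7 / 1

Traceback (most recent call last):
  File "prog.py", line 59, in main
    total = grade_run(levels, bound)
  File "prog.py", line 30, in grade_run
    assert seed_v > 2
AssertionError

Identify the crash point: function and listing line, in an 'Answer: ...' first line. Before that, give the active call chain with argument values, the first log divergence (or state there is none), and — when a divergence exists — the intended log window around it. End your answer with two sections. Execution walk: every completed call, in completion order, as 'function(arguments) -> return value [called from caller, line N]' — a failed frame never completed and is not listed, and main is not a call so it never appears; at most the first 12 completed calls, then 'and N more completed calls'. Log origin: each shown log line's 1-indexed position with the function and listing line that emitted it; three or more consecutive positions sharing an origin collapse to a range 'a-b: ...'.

Answer: the error was raised in grade_run, line 30.
Key fact: A complete run would log 'stage result 7' next, but this one stopped at 7 lines.
Call chain: main -> grade_run([4, 1, 7, 5], 7) (called at line 59).
First divergence: position 8 — the faulty run's log ends after 7 lines; the working version continues with 'stage result 7'.
Intended log window:
  6: leaving index_entries with 1
  7: combined inputs 7 / 1
  8: stage result 7
  9: enter derive_floor: 4 items against 7
Execution walk:
  shape_report([4, 1, 7, 5]) -> 7  [called from grade_run, line 27]
  index_entries([4, 1, 7, 5], 7) -> 1  [called from grade_run, line 28]
Log line origins:
  1: emitted by main (line 58)
  2: emitted by grade_run (line 26)
  3: emitted by shape_report (line 2)
  4: emitted by shape_report (line 7)
  5: emitted by index_entries (line 11)
  6: emitted by index_entries (line 16)
  7: emitted by grade_run (line 29)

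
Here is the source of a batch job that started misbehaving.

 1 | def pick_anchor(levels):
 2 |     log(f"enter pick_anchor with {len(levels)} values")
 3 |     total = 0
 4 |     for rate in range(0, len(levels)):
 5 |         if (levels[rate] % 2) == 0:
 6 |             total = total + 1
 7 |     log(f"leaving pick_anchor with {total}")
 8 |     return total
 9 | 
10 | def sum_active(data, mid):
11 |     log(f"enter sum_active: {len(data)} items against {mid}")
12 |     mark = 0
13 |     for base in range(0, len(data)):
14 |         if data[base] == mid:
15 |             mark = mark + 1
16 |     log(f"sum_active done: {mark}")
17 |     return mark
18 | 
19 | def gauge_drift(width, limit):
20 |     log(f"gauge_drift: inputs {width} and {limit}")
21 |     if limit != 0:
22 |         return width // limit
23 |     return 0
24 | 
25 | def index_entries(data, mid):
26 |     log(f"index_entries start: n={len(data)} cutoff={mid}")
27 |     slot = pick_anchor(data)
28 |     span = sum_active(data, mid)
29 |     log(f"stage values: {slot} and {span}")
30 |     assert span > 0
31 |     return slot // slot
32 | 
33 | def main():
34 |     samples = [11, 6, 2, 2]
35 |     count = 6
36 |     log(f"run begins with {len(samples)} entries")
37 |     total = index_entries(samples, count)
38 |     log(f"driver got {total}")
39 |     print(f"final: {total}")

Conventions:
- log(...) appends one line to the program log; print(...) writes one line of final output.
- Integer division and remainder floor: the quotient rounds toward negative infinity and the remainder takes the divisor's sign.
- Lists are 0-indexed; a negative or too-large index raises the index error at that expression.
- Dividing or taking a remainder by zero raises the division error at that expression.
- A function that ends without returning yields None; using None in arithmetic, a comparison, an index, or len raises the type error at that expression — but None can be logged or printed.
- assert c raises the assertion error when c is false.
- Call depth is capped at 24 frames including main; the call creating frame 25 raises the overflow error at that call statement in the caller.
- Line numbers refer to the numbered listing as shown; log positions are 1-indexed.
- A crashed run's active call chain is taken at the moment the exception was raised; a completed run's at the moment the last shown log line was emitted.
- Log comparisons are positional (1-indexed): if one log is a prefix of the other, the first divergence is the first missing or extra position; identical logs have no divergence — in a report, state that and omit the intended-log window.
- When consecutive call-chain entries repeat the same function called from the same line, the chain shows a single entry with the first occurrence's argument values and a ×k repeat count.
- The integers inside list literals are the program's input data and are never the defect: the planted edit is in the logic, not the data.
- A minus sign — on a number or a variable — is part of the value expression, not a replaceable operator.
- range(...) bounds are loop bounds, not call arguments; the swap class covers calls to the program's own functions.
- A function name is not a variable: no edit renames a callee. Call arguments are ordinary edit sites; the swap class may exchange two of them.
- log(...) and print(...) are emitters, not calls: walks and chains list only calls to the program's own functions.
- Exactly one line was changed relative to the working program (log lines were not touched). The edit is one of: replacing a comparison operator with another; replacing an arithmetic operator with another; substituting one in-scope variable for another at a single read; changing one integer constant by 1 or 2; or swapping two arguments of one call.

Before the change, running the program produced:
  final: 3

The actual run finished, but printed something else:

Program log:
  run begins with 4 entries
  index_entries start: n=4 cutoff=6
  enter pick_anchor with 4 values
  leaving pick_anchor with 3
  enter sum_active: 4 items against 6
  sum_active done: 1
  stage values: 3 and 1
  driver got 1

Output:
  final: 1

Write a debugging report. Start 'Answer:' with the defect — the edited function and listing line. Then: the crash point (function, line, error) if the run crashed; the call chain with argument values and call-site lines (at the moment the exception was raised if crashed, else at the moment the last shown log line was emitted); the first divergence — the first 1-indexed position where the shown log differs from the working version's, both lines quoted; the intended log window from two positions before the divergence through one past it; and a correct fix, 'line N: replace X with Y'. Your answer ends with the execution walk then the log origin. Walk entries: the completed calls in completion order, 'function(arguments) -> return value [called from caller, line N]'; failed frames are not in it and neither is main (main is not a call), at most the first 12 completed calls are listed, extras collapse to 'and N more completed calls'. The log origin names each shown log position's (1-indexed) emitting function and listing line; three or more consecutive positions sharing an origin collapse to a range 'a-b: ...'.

Answer: the defect is in index_entries at line 31.
Key observation: Log line 8 is where behavior first shows: 'driver got 1' appears instead of 'driver got 3'.
Call chain: main.
First divergence: position 8 — the shown line 'driver got 1' should read 'driver got 3'.
Intended log window:
  6: sum_active done: 1
  7: stage values: 3 and 1
  8: driver got 3
Execution walk:
  pick_anchor([11, 6, 2, 2]) -> 3  [called from index_entries, line 27]
  sum_active([11, 6, 2, 2], 6) -> 1  [called from index_entries, line 28]
  index_entries([11, 6, 2, 2], 6) -> 1  [called from main, line 37]
Log origins:
  1: logged in main at line 36
  2: logged in index_entries at line 26
  3: logged in pick_anchor at line 2
  4: logged in pick_anchor at line 7
  5: logged in sum_active at line 11
  6: logged in sum_active at line 16
  7: logged in index_entries at line 29
  8: logged in main at line 38
A correct fix: line 31: replace `slot // slot` with `slot // span`.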